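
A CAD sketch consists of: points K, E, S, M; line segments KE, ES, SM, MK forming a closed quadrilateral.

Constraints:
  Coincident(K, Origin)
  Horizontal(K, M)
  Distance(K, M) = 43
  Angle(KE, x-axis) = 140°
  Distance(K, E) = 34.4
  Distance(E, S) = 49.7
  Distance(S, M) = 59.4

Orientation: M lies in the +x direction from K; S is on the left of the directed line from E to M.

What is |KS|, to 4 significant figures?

53.40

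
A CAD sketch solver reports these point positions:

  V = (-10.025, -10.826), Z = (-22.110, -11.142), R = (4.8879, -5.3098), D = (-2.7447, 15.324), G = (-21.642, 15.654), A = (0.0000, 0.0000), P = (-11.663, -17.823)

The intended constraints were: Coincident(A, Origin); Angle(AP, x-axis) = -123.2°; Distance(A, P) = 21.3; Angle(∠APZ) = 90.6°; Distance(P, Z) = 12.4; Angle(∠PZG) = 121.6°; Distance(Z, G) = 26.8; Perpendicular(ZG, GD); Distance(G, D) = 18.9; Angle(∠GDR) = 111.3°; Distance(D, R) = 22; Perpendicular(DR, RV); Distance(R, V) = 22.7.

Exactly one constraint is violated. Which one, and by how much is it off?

Distance(R, V) = 22.7 — off by 6.80.

A = (0.00, 0.00) ✓; AP at -123.2° ✓; |AP| = 21.30 ✓; ∠APZ = 90.60° ✓; |PZ| = 12.40 ✓; ∠PZG = 121.6° ✓; |ZG| = 26.80 ✓; ∠(ZG, GD) = 90.00° ✓; |GD| = 18.90 ✓; ∠GDR = 111.3° ✓; |DR| = 22.00 ✓; ∠(DR, RV) = 90.00° ✓; |RV| = 15.90 ✗.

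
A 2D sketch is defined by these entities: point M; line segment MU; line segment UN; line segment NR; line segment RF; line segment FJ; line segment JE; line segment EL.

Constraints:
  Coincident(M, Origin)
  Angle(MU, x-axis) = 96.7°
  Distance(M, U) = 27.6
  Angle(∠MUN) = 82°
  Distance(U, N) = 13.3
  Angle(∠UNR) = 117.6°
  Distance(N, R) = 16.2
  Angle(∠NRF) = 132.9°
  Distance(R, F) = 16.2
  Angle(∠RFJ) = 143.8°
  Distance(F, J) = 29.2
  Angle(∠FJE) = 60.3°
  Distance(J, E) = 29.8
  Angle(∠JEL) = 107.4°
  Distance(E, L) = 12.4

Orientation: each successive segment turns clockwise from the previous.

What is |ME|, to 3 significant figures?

18.5

M is at the origin; MU runs at 96.7° with length 27.6, so U = (-3.22, 27.4). ∠MUN = 82.0° gives UN at -1.30° from the x-axis; with |UN| = 13.3, N = (10.1, 27.1). ∠UNR = 117.6° gives NR at -63.7° from the x-axis; with |NR| = 16.2, R = (17.3, 12.6). ∠NRF = 132.9° gives RF at -111° from the x-axis; with |RF| = 16.2, F = (11.5, -2.56). ∠RFJ = 143.8° gives FJ at -147° from the x-axis; with |FJ| = 29.2, J = (-13.0, -18.5). ∠FJE = 60.3° gives JE at 93.3° from the x-axis; with |JE| = 29.8, E = (-14.7, 11.3). Then |ME| = |E − M| = 18.5.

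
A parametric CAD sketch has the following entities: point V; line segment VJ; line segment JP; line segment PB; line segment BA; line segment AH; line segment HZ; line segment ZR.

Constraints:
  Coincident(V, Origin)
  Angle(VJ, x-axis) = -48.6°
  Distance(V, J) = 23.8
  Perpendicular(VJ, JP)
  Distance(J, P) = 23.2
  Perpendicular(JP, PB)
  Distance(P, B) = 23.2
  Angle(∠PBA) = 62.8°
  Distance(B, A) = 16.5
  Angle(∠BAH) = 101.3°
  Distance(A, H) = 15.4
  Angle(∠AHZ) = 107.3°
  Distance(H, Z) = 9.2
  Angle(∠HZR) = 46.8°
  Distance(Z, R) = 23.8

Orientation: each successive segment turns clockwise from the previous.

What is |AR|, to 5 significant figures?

3.6490

∠AHZ = 107.3° gives HZ at -137.20° from the x-axis; with |HZ| = 9.2, Z = (-1.1304, -31.896). ∠HZR = 46.8° gives ZR at 89.600° from the x-axis; with |ZR| = 23.8, R = (-0.96423, -8.0962). Then |AR| = |R − A| = 3.6490.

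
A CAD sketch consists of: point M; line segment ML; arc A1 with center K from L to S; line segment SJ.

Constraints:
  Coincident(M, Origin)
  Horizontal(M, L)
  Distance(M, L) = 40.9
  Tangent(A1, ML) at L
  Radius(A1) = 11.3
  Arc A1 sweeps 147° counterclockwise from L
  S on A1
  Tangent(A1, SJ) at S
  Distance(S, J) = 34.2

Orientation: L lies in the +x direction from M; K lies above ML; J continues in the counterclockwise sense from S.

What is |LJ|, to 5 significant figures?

45.389

M is at the origin; ML is horizontal with |ML| = 40.9 and L on the +x side, so L = (40.900, 0.0000). Tangency of A1 to ML means the radius KL is perpendicular to ML, so K = L + (0, 11.3) = (40.900, 11.300). On A1, L sits at bearing -90° from K; a 147° counterclockwise sweep puts S at bearing 57°, so S = K + 11.3·(cos 57°, sin 57°) = (47.054, 20.777). A1 meets SJ tangentially, so KS is at right angles to SJ, so SJ runs along (−sin 57°, cos 57°); with |SJ| = 34.2, J = (18.372, 39.404). Then |LJ| = |J − L| = 45.389.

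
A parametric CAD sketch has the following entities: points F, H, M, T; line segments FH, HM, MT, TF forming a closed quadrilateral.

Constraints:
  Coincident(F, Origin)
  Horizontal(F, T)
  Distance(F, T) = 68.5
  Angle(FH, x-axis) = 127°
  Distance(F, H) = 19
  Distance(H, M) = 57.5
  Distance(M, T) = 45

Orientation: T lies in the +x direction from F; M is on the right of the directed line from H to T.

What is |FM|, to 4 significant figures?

38.92

F is at the origin; FT is horizontal with |FT| = 68.5 and T in +x, so T = (68.5, 0). FH runs at 127.0° with |FH| = 19.0, so H = (-11.43, 15.17). M is determined by |HM| = 57.5 and |MT| = 45.0 together: it lies at the intersection of circle(H, 57.5) and circle(T, 45.0). With |HT| = 81.36, the foot of the radical line on HT is 48.55 from H and the perpendicular offset is √(57.5² − 48.55²) = 30.80. Taking the right-of-HT solution: M = (30.52, -24.14).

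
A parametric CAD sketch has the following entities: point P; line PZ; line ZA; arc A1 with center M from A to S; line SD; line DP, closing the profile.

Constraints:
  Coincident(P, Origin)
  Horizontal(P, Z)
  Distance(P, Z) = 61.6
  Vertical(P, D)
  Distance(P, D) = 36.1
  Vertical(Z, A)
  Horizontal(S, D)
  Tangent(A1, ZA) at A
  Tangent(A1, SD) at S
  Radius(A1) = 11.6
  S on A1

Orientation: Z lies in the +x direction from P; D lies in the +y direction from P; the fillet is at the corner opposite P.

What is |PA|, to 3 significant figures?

66.3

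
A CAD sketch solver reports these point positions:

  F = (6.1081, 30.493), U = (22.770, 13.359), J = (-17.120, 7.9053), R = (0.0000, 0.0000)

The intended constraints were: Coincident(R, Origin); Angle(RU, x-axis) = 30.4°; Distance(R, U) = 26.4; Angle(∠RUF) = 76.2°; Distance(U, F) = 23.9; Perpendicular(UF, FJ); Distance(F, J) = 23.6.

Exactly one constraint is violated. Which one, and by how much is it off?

Distance(F, J) = 23.6 — off by 8.80.

R = (0.00, 0.00) ✓; RU at 30.40° ✓; |RU| = 26.40 ✓; ∠RUF = 76.20° ✓; |UF| = 23.90 ✓; ∠(UF, FJ) = 90.00° ✓; |FJ| = 32.40 ✗.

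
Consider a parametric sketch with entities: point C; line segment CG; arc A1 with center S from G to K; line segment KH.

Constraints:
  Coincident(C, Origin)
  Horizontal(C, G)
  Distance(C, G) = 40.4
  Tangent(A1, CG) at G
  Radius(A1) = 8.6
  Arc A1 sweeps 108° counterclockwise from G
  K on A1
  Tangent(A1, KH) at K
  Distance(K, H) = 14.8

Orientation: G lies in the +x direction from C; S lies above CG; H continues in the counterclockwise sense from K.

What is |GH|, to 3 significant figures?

25.6

C is at the origin; CG is horizontal with |CG| = 40.4 and G on the +x side, so G = (40.4, 0.00). A1 meets CG tangentially, so SG is at right angles to CG, so S = G + (0, 8.6) = (40.4, 8.60). On A1, G sits at bearing -90° from S; a 108° counterclockwise sweep puts K at bearing 18°, so K = S + 8.6·(cos 18°, sin 18°) = (48.6, 11.3). A1 meets KH tangentially, so SK is at right angles to KH, so KH runs along (−sin 18°, cos 18°); with |KH| = 14.8, H = (44.0, 25.3). Then |GH| = |H − G| = 25.6.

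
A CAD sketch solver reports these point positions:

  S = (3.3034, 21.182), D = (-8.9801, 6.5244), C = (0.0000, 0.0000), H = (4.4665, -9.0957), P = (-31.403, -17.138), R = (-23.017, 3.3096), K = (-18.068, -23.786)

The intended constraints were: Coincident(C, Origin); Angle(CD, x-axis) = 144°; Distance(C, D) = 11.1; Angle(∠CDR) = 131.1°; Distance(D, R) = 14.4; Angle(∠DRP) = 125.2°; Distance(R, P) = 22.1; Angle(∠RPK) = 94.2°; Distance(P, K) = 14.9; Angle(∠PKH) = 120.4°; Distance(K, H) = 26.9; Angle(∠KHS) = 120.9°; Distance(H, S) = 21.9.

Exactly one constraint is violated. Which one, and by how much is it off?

Distance(H, S) = 21.9 — off by 8.40.

C = (0.00, 0.00) ✓; CD at 144.0° ✓; |CD| = 11.10 ✓; ∠CDR = 131.1° ✓; |DR| = 14.40 ✓; ∠DRP = 125.2° ✓; |RP| = 22.10 ✓; ∠RPK = 94.20° ✓; |PK| = 14.90 ✓; ∠PKH = 120.4° ✓; |KH| = 26.90 ✓; ∠KHS = 120.9° ✓; |HS| = 30.30 ✗.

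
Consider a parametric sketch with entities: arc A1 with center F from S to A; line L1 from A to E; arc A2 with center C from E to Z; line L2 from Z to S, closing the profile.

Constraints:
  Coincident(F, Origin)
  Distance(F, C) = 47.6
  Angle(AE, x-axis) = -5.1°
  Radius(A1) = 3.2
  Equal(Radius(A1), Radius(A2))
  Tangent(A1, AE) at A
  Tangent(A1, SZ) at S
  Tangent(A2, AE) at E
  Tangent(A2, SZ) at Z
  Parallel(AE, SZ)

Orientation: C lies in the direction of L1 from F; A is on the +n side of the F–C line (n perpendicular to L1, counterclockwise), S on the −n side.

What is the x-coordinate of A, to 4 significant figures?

0.2845

The slot axis is L1's direction at -5.1°, so u = (cos -5.1°, sin -5.1°) = (0.9960, -0.08889) and n = (−sin -5.1°, cos -5.1°) = (0.08889, 0.9960). F is at the origin and C lies 47.6 along u from F, so C = 47.6·u = (47.41, -4.231). Tangency of A1 to both parallel lines with radius 3.2 puts A and S at F ± 3.2·n: A = (0.2845, 3.187), S = (-0.2845, -3.187). So A.x = 0.2845.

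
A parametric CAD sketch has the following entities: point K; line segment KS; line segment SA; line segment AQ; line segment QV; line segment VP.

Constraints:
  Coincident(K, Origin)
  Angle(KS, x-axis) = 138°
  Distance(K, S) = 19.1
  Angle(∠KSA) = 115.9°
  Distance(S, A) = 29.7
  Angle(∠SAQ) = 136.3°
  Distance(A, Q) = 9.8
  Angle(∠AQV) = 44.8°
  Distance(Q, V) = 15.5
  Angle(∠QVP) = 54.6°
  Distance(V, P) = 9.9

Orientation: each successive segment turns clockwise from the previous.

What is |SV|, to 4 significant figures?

22.43

K is at the origin; KS runs at 138.0° with length 19.1, so S = (-14.19, 12.78). ∠KSA = 115.9° gives SA at 73.90° from the x-axis; with |SA| = 29.7, A = (-5.958, 41.32). ∠SAQ = 136.3° gives AQ at 30.20° from the x-axis; with |AQ| = 9.8, Q = (2.512, 46.25). ∠AQV = 44.8° gives QV at -105.0° from the x-axis; with |QV| = 15.5, V = (-1.500, 31.27). Then |SV| = |V − S| = 22.43.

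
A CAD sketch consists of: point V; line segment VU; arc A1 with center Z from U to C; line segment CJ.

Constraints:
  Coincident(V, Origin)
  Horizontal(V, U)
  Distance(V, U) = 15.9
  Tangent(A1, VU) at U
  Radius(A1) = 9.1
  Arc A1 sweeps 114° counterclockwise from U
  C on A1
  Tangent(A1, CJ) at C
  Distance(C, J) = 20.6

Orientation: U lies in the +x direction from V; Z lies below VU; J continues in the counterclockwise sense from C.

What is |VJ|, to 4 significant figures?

35.42

V is at the origin; V and U share the same y with |VU| = 15.9 and U on the +x side, so U = (15.90, 0.000). The tangent condition forces ZU to be normal to VU, so Z = U + (0, -9.1) = (15.90, -9.100). On A1, U sits at bearing 90° from Z; a 114° counterclockwise sweep puts C at bearing 204°, so C = Z + 9.1·(cos 204°, sin 204°) = (7.587, -12.80). A1 meets CJ tangentially, so ZC is at right angles to CJ, so CJ runs along (−sin 204°, cos 204°); with |CJ| = 20.6, J = (15.97, -31.62). Then |VJ| = |J − V| = 35.42.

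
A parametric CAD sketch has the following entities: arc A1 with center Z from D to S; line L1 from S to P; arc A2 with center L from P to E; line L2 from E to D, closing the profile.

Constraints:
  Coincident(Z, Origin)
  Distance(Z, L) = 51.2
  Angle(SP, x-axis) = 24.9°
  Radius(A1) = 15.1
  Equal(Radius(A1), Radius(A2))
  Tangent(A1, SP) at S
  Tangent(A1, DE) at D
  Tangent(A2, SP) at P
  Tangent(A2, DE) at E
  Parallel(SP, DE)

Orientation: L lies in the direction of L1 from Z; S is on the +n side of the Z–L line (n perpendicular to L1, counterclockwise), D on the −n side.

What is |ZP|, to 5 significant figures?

53.380

The slot axis is L1's direction at 24.9°, so u = (cos 24.9°, sin 24.9°) = (0.90704, 0.42104) and n = (−sin 24.9°, cos 24.9°) = (-0.42104, 0.90704). Z is at the origin and L lies 51.2 along u from Z, so L = 51.2·u = (46.441, 21.557). Tangency of A1 to both parallel lines with radius 15.1 puts S and D at Z ± 15.1·n: S = (-6.3576, 13.696), D = (6.3576, -13.696). Equal radii place P and E the same way about L: P = L + 15.1·n = (40.083, 35.253), E = L − 15.1·n = (52.798, 7.8607). Then |ZP| = |P − Z| = 53.380.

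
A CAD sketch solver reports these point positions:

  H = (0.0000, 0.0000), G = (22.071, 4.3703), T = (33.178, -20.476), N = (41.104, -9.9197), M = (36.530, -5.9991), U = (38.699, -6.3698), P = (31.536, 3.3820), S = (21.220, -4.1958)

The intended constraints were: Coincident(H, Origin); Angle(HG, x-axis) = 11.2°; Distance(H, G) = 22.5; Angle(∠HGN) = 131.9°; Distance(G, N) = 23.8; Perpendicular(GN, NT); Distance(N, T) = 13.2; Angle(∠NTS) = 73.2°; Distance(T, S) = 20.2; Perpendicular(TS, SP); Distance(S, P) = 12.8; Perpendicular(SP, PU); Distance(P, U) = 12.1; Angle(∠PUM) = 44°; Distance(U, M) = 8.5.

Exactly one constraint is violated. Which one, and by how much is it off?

Distance(U, M) = 8.5 — off by 6.30.

H = (0.00, 0.00) ✓; HG at 11.20° ✓; |HG| = 22.50 ✓; ∠HGN = 131.9° ✓; |GN| = 23.80 ✓; ∠(GN, NT) = 90.00° ✓; |NT| = 13.20 ✓; ∠NTS = 73.20° ✓; |TS| = 20.20 ✓; ∠(TS, SP) = 90.00° ✓; |SP| = 12.80 ✓; ∠(SP, PU) = 90.00° ✓; |PU| = 12.10 ✓; ∠PUM = 44.00° ✓; |UM| = 2.200 ✗.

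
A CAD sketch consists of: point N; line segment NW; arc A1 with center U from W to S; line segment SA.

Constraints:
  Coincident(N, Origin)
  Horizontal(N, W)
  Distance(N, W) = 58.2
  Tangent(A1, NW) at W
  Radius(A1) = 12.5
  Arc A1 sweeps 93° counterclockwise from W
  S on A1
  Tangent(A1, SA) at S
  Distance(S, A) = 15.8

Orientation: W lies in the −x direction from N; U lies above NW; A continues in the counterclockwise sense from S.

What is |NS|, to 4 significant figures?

47.57

N is at the origin; N and W share the same y with |NW| = 58.2 and W on the −x side, so W = (-58.20, 0.000). Tangency of A1 to NW means the radius UW is perpendicular to NW, so U = W + (0, 12.5) = (-58.20, 12.50). On A1, W sits at bearing -90° from U; a 93° counterclockwise sweep puts S at bearing 3°, so S = U + 12.5·(cos 3°, sin 3°) = (-45.72, 13.15). Then |NS| = |S − N| = 47.57.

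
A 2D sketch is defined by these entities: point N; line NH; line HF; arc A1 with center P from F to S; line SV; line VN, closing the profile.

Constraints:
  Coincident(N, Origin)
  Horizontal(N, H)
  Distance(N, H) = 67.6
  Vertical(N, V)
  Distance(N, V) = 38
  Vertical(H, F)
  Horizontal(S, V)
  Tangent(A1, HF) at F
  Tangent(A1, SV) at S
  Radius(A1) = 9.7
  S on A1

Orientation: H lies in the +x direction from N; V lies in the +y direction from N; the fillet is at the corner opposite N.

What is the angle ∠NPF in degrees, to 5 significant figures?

153.95°

N is at the origin; NH is horizontal with |NH| = 67.6 and H on the +x side, so H = (67.600, 0.0000). N and V share the same x with |NV| = 38.0 and V on the +y side, so V = (0.0000, 38.000). The virtual corner opposite N is at (67.600, 38.000). Since A1 is tangent to HF there, PF ⟂ HF and tangency of A1 to SV means the radius PS is perpendicular to SV, with radius 9.7, so the center P sits 9.7 in from both sides at P = (57.900, 28.300). That places the tangent points at F = (67.600, 28.300) on HF and S = (57.900, 38.000) on SV. Then cos ∠NPF = PN·PF / (|PN||PF|), giving 153.95°.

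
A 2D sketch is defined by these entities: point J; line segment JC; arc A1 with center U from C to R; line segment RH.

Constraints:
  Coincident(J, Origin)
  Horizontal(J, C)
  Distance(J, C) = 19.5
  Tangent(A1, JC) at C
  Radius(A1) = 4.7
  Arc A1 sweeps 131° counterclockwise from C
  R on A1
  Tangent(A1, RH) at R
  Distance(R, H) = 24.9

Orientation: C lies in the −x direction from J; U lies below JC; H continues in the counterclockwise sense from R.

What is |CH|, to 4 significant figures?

29.49

J is at the origin; J and C share the same y with |JC| = 19.5 and C on the −x side, so C = (-19.50, 0.000). A1 meets JC tangentially, so UC is at right angles to JC, so U = C + (0, -4.7) = (-19.50, -4.700). On A1, C sits at bearing 90° from U; a 131° counterclockwise sweep puts R at bearing 221°, so R = U + 4.7·(cos 221°, sin 221°) = (-23.05, -7.783). Tangency of A1 to RH means the radius UR is perpendicular to RH, so RH runs along (−sin 221°, cos 221°); with |RH| = 24.9, H = (-6.711, -26.58). Then |CH| = |H − C| = 29.49.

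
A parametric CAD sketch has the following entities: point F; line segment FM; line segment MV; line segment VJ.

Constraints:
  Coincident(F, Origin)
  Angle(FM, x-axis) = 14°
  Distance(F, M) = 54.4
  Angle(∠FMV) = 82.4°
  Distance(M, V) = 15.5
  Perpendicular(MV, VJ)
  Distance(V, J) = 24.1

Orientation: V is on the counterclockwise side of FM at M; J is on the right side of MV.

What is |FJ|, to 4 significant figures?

78.46

F is at the origin; FM runs at 14.0° with length 54.4, so M = 54.4·(cos 14.0°, sin 14.0°) = (52.78, 13.16). ∠FMV = 82.4°, so MV runs at 14.0° + (180° − 82.4°) = 111.6° from the x-axis; with |MV| = 15.5, V = M + 15.5·(cos 111.6°, sin 111.6°) = (47.08, 27.57). The perpendicularity gives VJ at right angles to MV; with |VJ| = 24.1 on the right of MV, J = V + 24.1·(0.9298, 0.3681) = (69.49, 36.44). Then |FJ| = |J − F| = 78.46.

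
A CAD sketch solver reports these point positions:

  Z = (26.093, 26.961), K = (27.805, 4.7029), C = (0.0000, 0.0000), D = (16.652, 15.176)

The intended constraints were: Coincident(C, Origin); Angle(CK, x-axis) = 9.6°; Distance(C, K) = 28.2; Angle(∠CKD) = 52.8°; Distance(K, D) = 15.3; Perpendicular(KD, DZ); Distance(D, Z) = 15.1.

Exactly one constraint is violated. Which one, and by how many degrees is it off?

Perpendicular(KD, DZ) — off by 4.50°.

C = (0.00, 0.00) ✓; CK at 9.600° ✓; |CK| = 28.20 ✓; ∠CKD = 52.80° ✓; |KD| = 15.30 ✓; ∠(KD, DZ) = 85.50° ✗; |DZ| = 15.10 ✓.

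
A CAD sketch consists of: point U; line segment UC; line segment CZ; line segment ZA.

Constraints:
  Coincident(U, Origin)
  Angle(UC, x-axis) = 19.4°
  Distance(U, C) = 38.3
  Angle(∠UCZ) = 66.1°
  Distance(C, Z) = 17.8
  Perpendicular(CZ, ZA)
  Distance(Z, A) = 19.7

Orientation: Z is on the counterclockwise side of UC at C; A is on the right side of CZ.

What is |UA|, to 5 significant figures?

54.764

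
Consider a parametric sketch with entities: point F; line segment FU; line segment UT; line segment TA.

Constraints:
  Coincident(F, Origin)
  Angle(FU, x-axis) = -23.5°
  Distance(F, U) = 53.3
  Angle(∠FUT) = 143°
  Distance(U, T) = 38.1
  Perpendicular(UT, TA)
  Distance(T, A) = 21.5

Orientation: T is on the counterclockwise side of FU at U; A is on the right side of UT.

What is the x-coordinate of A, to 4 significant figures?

90.95

F is at the origin; FU runs at -23.5° with length 53.3, so U = 53.3·(cos -23.5°, sin -23.5°) = (48.88, -21.25). ∠FUT = 143.0°, so UT runs at -23.5° + (180° − 143.0°) = 13.50° from the x-axis; with |UT| = 38.1, T = U + 38.1·(cos 13.50°, sin 13.50°) = (85.93, -12.36). The perpendicularity gives TA at right angles to UT; with |TA| = 21.5 on the right of UT, A = T + 21.5·(0.2334, -0.9724) = (90.95, -33.27). So A.x = 90.95.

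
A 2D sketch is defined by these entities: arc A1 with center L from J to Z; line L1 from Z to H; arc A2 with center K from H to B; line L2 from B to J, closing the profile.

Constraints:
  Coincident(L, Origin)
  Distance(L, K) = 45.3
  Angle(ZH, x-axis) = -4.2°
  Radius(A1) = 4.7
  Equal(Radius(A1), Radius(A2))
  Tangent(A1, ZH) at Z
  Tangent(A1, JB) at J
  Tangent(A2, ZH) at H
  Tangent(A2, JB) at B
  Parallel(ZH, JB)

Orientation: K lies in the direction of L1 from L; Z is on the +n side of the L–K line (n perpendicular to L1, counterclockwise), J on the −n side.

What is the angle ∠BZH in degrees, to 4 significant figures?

11.72°

The slot axis is L1's direction at -4.2°, so u = (cos -4.2°, sin -4.2°) = (0.9973, -0.07324) and n = (−sin -4.2°, cos -4.2°) = (0.07324, 0.9973). L is at the origin and K lies 45.3 along u from L, so K = 45.3·u = (45.18, -3.318). Tangency of A1 to both parallel lines with radius 4.7 puts Z and J at L ± 4.7·n: Z = (0.3442, 4.687), J = (-0.3442, -4.687). Equal radii place H and B the same way about K: H = K + 4.7·n = (45.52, 1.370), B = K − 4.7·n = (44.83, -8.005). Then cos ∠BZH = ZB·ZH / (|ZB||ZH|), giving 11.72°.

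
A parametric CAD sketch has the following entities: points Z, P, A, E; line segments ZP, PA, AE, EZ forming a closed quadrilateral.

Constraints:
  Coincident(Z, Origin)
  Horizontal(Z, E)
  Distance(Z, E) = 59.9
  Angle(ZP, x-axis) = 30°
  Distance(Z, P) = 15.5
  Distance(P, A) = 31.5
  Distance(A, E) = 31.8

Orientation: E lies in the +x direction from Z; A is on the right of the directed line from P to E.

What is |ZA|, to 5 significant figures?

37.082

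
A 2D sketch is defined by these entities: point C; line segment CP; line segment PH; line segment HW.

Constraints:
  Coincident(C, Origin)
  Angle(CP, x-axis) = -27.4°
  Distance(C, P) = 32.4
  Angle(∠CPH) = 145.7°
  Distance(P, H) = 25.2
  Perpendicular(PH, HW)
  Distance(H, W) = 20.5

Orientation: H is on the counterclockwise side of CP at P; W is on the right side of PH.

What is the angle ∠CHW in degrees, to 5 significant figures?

109.36°

C is at the origin; CP runs at -27.4° with length 32.4, so P = 32.4·(cos -27.4°, sin -27.4°) = (28.765, -14.910). ∠CPH = 145.7°, so PH runs at -27.4° + (180° − 145.7°) = 6.9000° from the x-axis; with |PH| = 25.2, H = P + 25.2·(cos 6.9000°, sin 6.9000°) = (53.783, -11.883). PH ⟂ HW; with |HW| = 20.5 on the right of PH, W = H + 20.5·(0.12014, -0.99276) = (56.246, -32.235). Then cos ∠CHW = HC·HW / (|HC||HW|), giving 109.36°.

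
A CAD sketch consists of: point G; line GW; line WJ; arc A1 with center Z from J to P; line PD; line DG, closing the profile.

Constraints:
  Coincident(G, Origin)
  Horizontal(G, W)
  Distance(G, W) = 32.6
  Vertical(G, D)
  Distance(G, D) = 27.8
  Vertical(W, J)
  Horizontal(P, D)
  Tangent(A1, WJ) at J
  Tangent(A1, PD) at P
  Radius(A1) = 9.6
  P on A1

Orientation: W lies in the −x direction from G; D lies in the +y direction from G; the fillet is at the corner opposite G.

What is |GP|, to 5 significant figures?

36.081

The virtual corner opposite G is at (-32.600, 27.800). Tangency of A1 to WJ means the radius ZJ is perpendicular to WJ and A1 meets PD tangentially, so ZP is at right angles to PD, with radius 9.6, so the center Z sits 9.6 in from both sides at Z = (-23.000, 18.200). That places the tangent points at J = (-32.600, 18.200) on WJ and P = (-23.000, 27.800) on PD. Then |GP| = |P − G| = 36.081.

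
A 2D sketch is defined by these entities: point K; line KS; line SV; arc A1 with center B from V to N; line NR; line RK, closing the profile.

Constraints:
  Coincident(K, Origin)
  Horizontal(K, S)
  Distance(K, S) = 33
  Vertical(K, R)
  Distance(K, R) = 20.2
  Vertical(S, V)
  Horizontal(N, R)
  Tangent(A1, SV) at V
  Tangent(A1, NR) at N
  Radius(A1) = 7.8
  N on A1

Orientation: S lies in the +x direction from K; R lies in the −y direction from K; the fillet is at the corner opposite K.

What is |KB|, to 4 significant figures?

28.09

K is at the origin; KS is horizontal with |KS| = 33.0 and S on the +x side, so S = (33.00, 0.000). KR is vertical with |KR| = 20.2 and R on the −y side, so R = (0.000, -20.20). The virtual corner opposite K is at (33.00, -20.20). A1 meets SV tangentially, so BV is at right angles to SV and tangency of A1 to NR means the radius BN is perpendicular to NR, with radius 7.8, so the center B sits 7.8 in from both sides at B = (25.20, -12.40). Then |KB| = |B − K| = 28.09.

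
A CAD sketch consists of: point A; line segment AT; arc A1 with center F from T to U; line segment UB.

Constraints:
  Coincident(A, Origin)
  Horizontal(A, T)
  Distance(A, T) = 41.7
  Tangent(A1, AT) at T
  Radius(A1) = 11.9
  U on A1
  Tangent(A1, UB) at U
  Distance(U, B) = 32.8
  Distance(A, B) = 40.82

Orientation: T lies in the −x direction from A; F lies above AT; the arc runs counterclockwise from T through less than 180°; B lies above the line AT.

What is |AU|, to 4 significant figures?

31.64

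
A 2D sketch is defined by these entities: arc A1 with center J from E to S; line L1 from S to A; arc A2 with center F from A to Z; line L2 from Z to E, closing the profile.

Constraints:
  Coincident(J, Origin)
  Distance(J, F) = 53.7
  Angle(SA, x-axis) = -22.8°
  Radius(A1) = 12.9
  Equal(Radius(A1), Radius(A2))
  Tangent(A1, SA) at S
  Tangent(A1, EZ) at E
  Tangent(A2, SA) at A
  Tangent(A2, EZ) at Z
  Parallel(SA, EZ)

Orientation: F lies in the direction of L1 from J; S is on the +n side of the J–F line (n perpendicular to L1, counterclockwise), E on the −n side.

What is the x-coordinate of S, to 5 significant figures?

4.9990

J is at the origin and F lies 53.7 along u from J, so F = 53.7·u = (49.504, -20.810). Tangency of A1 to both parallel lines with radius 12.9 puts S and E at J ± 12.9·n: S = (4.9990, 11.892), E = (-4.9990, -11.892). So S.x = 4.9990.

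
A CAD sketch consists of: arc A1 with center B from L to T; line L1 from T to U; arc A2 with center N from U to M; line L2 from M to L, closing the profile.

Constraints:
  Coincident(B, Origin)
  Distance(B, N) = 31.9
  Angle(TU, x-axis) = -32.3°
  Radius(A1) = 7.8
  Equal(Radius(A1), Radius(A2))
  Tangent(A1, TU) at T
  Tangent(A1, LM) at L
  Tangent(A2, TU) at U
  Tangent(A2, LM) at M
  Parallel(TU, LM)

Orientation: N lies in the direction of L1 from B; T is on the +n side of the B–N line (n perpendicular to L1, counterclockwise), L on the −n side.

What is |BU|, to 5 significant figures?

32.840

The slot axis is L1's direction at -32.3°, so u = (cos -32.3°, sin -32.3°) = (0.84526, -0.53435) and n = (−sin -32.3°, cos -32.3°) = (0.53435, 0.84526). B is at the origin and N lies 31.9 along u from B, so N = 31.9·u = (26.964, -17.046). Tangency of A1 to both parallel lines with radius 7.8 puts T and L at B ± 7.8·n: T = (4.1679, 6.5930), L = (-4.1679, -6.5930). Equal radii place U and M the same way about N: U = N + 7.8·n = (31.132, -10.453), M = N − 7.8·n = (22.796, -23.639). Then |BU| = |U − B| = 32.840.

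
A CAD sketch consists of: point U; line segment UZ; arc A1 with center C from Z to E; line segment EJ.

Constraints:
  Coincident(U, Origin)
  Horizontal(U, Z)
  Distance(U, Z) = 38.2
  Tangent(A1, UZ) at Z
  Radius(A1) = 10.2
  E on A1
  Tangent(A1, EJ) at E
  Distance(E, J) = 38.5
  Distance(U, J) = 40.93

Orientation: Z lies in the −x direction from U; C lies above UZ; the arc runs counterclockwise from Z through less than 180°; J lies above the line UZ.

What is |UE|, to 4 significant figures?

29.69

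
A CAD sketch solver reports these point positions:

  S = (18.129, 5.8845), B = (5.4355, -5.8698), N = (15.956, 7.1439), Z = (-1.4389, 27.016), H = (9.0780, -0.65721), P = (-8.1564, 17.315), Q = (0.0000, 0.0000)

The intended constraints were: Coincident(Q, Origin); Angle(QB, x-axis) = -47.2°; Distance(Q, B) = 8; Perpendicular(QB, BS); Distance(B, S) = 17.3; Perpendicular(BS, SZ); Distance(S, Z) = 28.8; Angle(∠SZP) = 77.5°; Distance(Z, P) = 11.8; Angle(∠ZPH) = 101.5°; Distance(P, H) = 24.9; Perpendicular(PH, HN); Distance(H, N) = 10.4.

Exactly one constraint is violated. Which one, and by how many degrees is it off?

Perpendicular(PH, HN) — off by 4.80°.

Q = (0.00, 0.00) ✓; QB at -47.20° ✓; |QB| = 8.000 ✓; ∠(QB, BS) = 90.00° ✓; |BS| = 17.30 ✓; ∠(BS, SZ) = 90.00° ✓; |SZ| = 28.80 ✓; ∠SZP = 77.50° ✓; |ZP| = 11.80 ✓; ∠ZPH = 101.5° ✓; |PH| = 24.90 ✓; ∠(PH, HN) = 94.80° ✗; |HN| = 10.40 ✓.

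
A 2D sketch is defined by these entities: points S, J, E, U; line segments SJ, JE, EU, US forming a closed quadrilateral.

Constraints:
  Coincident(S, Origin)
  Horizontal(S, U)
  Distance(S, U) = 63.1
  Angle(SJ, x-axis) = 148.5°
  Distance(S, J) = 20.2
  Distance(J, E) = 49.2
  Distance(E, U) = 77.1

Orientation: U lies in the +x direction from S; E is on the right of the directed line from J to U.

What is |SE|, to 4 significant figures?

37.26

Checks: |JE| = 49.20 ✓; |EU| = 77.10 ✓.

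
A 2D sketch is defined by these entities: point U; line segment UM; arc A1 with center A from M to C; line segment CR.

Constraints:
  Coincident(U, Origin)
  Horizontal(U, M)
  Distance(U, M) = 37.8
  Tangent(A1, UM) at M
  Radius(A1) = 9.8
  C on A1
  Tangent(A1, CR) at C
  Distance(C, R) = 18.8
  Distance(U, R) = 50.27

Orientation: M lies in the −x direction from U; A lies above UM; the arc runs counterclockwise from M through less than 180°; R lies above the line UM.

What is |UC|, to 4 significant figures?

33.15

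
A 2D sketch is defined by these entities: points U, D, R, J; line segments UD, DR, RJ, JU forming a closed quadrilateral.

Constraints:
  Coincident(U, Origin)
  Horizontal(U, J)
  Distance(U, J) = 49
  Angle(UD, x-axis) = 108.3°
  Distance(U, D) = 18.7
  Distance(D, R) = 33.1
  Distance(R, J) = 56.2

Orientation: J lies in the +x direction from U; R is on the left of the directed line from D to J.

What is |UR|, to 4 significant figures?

46.32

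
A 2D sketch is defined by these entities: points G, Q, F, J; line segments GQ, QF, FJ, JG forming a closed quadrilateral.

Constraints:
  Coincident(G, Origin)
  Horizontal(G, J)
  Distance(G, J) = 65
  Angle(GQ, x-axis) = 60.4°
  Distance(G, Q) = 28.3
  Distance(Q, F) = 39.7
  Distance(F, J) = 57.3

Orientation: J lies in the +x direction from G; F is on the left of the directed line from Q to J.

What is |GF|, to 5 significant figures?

67.385

Checks: |QF| = 39.70 ✓; |FJ| = 57.30 ✓.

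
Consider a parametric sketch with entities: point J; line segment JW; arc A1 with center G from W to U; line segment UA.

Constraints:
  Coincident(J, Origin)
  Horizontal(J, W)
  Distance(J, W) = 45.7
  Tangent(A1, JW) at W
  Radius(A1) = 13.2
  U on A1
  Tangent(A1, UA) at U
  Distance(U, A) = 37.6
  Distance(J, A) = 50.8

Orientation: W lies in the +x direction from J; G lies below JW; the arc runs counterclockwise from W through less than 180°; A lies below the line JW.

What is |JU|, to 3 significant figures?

34.4

Checks: ∠(GW, WJ) = 90.00° ✓; |GW| = 13.20 ✓; |GU| = 13.20 ✓; ∠(GU, UA) = 90.00° ✓; |UA| = 37.60 ✓; |JA| = 50.80 ✓.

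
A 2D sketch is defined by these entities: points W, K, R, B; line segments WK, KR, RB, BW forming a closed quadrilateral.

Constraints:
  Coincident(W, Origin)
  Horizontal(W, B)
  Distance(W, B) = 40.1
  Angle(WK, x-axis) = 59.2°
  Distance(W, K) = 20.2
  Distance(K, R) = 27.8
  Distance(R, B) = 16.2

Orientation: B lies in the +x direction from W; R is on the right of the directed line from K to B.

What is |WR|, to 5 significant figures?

25.881

W is at the origin; WB is horizontal with |WB| = 40.1 and B in +x, so B = (40.1, 0). WK runs at 59.2° with |WK| = 20.2, so K = (10.343, 17.351). R is determined by |KR| = 27.8 and |RB| = 16.2 together: it lies at the intersection of circle(K, 27.8) and circle(B, 16.2). With |KB| = 34.446, the foot of the radical line on KB is 24.632 from K and the perpendicular offset is √(27.8² − 24.632²) = 12.889. Taking the right-of-KB solution: R = (25.129, -6.1906).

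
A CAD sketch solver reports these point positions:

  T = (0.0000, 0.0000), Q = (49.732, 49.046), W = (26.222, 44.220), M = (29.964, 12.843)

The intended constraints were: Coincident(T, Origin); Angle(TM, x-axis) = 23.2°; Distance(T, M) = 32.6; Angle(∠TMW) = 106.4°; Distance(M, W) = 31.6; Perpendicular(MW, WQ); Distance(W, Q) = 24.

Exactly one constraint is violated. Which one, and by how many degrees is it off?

Perpendicular(MW, WQ) — off by 4.80°.

T = (0.00, 0.00) ✓; TM at 23.20° ✓; |TM| = 32.60 ✓; ∠TMW = 106.4° ✓; |MW| = 31.60 ✓; ∠(MW, WQ) = 85.20° ✗; |WQ| = 24.00 ✓.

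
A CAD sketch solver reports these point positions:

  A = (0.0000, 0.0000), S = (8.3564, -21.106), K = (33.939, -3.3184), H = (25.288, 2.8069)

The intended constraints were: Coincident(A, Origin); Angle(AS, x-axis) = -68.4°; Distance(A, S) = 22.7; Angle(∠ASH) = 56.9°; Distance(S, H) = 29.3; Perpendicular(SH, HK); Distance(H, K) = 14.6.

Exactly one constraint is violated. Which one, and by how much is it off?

Distance(H, K) = 14.6 — off by 4.00.

A = (0.00, 0.00) ✓; AS at -68.40° ✓; |AS| = 22.70 ✓; ∠ASH = 56.90° ✓; |SH| = 29.30 ✓; ∠(SH, HK) = 90.00° ✓; |HK| = 10.60 ✗.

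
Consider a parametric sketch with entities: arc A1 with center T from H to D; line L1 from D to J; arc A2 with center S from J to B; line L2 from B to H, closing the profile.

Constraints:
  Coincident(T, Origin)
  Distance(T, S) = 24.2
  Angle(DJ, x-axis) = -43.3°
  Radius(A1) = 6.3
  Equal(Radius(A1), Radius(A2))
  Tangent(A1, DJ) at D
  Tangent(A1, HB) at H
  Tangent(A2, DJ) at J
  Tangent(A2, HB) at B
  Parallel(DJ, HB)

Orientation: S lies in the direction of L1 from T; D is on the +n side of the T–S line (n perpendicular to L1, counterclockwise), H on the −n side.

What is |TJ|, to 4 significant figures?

25.01

Tangency of A1 to both parallel lines with radius 6.3 puts D and H at T ± 6.3·n: D = (4.321, 4.585), H = (-4.321, -4.585). Equal radii place J and B the same way about S: J = S + 6.3·n = (21.93, -12.01), B = S − 6.3·n = (13.29, -21.18). Then |TJ| = |J − T| = 25.01.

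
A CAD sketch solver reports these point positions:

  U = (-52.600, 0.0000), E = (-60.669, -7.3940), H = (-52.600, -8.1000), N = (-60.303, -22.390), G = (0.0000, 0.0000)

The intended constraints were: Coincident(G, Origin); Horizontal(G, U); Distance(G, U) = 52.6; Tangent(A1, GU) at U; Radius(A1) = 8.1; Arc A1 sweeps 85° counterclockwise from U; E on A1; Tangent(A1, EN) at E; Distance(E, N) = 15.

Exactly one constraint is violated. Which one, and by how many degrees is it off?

Tangent(A1, EN) at E — off by 6.40°.

G = (0.00, 0.00) ✓; G.y = 0.00, U.y = 0.00 ✓; |GU| = 52.60 ✓; ∠(HU, UG) = 90.00° ✓; |HU| = 8.100 ✓; bearing(H→E) − bearing(H→U) = 85.00° ✓; |HE| = 8.100 ✓; ∠(HE, EN) = 83.60° ✗; |EN| = 15.00 ✓.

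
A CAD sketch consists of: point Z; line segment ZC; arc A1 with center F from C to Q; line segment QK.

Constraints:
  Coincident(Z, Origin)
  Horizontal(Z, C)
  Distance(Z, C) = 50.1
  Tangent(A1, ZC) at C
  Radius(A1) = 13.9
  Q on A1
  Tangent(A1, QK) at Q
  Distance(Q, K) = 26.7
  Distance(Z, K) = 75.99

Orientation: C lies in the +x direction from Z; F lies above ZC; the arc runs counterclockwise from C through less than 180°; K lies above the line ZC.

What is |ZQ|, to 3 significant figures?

65.5

Checks: |FQ| = 13.90 ✓; ∠(FQ, QK) = 90.00° ✓; |QK| = 26.70 ✓; |ZK| = 75.99 ✓.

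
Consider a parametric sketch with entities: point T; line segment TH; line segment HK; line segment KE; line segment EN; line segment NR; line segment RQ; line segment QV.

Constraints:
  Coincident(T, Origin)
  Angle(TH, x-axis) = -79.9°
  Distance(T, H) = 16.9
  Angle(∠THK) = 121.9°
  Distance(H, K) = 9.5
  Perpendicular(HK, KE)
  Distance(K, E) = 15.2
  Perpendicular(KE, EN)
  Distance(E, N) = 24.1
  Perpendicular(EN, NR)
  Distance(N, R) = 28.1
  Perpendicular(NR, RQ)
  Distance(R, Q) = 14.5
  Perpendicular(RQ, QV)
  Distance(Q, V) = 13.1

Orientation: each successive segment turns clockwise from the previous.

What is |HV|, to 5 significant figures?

0.22361

The perpendicularity gives RQ at right angles to NR, so RQ runs at -138.00°; with |RQ| = 14.5, Q = (11.670, -26.158). RQ ⟂ QV, so QV runs at 132.00°; with |QV| = 13.1, V = (2.9042, -16.423). Then |HV| = |V − H| = 0.22361.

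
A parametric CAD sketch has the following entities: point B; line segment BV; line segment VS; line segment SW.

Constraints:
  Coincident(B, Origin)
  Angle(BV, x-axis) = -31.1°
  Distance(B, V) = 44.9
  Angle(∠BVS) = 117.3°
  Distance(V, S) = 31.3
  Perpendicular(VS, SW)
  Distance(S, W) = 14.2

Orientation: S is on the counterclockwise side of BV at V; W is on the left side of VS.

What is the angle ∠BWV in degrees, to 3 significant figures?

50.7°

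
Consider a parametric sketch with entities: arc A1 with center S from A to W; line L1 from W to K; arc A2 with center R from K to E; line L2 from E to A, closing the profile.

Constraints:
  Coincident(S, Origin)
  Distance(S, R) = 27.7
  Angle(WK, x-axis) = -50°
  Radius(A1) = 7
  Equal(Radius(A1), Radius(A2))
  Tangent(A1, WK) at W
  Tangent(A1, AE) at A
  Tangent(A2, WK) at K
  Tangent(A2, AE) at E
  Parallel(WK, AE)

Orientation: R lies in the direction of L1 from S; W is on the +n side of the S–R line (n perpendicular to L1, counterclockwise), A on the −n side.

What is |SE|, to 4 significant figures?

28.57

The slot axis is L1's direction at -50.0°, so u = (cos -50.0°, sin -50.0°) = (0.6428, -0.7660) and n = (−sin -50.0°, cos -50.0°) = (0.7660, 0.6428). S is at the origin and R lies 27.7 along u from S, so R = 27.7·u = (17.81, -21.22). Tangency of A1 to both parallel lines with radius 7.0 puts W and A at S ± 7.0·n: W = (5.362, 4.500), A = (-5.362, -4.500). Equal radii place K and E the same way about R: K = R + 7.0·n = (23.17, -16.72), E = R − 7.0·n = (12.44, -25.72). Then |SE| = |E − S| = 28.57.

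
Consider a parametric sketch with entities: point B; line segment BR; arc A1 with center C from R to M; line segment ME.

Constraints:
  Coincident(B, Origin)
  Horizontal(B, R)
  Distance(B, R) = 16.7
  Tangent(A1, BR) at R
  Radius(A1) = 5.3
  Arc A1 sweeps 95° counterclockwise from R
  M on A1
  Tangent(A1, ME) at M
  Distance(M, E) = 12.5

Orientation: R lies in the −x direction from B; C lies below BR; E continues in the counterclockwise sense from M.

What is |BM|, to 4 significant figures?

22.72

B is at the origin; BR is horizontal with |BR| = 16.7 and R on the −x side, so R = (-16.70, 0.000). Tangency of A1 to BR means the radius CR is perpendicular to BR, so C = R + (0, -5.3) = (-16.70, -5.300). On A1, R sits at bearing 90° from C; a 95° counterclockwise sweep puts M at bearing 185°, so M = C + 5.3·(cos 185°, sin 185°) = (-21.98, -5.762). Then |BM| = |M − B| = 22.72.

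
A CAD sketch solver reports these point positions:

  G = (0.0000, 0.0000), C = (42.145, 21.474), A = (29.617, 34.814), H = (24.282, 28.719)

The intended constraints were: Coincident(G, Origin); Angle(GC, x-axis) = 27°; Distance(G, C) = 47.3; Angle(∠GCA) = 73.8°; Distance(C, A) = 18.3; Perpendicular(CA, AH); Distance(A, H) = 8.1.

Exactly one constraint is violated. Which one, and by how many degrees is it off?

Perpendicular(CA, AH) — off by 5.60°.

G = (0.00, 0.00) ✓; GC at 27.00° ✓; |GC| = 47.30 ✓; ∠GCA = 73.80° ✓; |CA| = 18.30 ✓; ∠(CA, AH) = 95.60° ✗; |AH| = 8.100 ✓.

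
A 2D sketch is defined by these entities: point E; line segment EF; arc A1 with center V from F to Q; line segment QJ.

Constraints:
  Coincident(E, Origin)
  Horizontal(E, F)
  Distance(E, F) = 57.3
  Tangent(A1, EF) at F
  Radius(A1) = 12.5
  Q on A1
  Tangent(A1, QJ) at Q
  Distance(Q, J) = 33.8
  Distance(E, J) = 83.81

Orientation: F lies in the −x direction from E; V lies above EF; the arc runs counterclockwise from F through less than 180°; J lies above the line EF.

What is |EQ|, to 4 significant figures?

52.10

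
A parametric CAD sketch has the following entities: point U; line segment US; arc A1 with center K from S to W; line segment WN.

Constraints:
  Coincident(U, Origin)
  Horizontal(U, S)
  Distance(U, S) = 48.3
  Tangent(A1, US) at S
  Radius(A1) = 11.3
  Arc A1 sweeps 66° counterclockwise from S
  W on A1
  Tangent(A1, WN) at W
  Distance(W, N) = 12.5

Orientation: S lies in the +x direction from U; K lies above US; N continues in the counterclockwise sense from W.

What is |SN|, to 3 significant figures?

23.8

U is at the origin; US is horizontal with |US| = 48.3 and S on the +x side, so S = (48.3, 0.00). A1 meets US tangentially, so KS is at right angles to US, so K = S + (0, 11.3) = (48.3, 11.3). On A1, S sits at bearing -90° from K; a 66° counterclockwise sweep puts W at bearing -24°, so W = K + 11.3·(cos -24°, sin -24°) = (58.6, 6.70). Tangency of A1 to WN means the radius KW is perpendicular to WN, so WN runs along (−sin -24°, cos -24°); with |WN| = 12.5, N = (63.7, 18.1). Then |SN| = |N − S| = 23.8.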